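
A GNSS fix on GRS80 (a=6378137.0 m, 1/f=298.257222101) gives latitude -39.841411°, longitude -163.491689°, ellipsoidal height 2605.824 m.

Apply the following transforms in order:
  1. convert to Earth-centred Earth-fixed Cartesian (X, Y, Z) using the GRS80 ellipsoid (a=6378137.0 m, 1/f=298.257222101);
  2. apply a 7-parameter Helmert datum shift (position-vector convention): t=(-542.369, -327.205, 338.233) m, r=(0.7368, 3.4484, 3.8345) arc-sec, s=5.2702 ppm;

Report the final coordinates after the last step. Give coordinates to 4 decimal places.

start: φ=-39.841411°, λ=-163.491689°, h=2605.824 m
→ ECEF (a=6378137.000, f=1/298.257222101): X=-4703775.4429, Y=-1394063.9652, Z=-4066150.3918
→ Helmert 7p (PV): X=-4704384.6652, Y=-1394471.4369, Z=-4065759.9284

X=-4704384.6652 m, Y=-1394471.4369 m, Z=-4065759.9284 m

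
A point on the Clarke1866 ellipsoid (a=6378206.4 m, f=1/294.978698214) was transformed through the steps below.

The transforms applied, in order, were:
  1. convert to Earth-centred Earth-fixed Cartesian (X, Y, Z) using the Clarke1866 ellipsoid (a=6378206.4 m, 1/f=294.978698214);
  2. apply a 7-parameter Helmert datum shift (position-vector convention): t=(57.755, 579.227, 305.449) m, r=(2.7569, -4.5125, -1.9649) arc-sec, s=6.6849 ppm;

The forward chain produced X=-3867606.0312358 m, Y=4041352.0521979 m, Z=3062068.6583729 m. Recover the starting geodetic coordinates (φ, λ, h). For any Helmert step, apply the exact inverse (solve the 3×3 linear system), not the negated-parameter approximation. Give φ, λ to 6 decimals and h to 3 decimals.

start: X=-3867606.0312, Y=4041352.0522, Z=3062068.6584 m
→ Helmert⁻¹: X=-3867609.4410, Y=4040749.8931, Z=3061773.3465
→ geod (Bowring, a=6378206.400): φ=28.86000700°, λ=133.74580400°, h=3358.4220 m

φ=28.860007°, λ=133.745804°, h=3358.422 m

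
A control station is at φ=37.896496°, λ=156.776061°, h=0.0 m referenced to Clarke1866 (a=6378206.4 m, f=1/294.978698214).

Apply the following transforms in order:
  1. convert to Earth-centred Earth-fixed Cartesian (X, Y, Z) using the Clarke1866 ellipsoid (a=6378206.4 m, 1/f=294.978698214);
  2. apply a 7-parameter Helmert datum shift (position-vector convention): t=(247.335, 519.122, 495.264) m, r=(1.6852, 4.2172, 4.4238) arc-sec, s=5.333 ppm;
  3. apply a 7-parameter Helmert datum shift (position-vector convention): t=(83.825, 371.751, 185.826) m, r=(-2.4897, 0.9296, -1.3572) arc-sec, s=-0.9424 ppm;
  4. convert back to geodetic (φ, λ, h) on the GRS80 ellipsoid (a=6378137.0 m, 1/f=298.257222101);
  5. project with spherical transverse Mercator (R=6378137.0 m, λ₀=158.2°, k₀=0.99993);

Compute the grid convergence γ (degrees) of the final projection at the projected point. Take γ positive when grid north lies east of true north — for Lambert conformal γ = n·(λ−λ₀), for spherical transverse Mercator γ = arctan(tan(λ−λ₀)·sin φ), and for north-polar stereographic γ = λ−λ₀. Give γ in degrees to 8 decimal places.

start: φ=37.896496°, λ=156.776061°, h=0.000 m
→ ECEF (a=6378206.400, f=1/294.978698214): X=-4631262.7406, Y=1987252.6225, Z=3896190.2997
→ Helmert 7p (PV): X=-4631003.0651, Y=1987651.1820, Z=3896817.2675
→ Helmert 7p (PV): X=-4630884.2350, Y=1988098.5675, Z=3896996.3005
→ geod (Bowring, a=6378137.000): φ=37.90022827°, λ=156.76552579°, h=463.7321 m
→ into tm (λ₀=158.2°): φ=37.90022827°, λ−λ₀=-1.43447421°
convergence γ = -0.88129544°

-0.88129544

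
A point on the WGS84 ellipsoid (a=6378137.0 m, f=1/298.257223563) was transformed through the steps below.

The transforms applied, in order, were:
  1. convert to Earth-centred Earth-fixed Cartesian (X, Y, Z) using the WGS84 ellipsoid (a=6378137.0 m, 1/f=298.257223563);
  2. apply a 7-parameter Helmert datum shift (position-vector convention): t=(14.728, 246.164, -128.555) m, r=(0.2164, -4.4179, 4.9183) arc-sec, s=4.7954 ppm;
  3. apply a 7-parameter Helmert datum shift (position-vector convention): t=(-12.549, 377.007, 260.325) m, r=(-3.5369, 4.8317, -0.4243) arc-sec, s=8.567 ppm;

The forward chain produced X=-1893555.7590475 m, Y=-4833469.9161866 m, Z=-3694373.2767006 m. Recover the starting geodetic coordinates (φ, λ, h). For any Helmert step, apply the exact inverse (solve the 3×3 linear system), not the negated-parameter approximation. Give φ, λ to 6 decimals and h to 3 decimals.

start: X=-1893555.7590, Y=-4833469.9162, Z=-3694373.2767 m
→ Helmert⁻¹: X=-1893430.4968, Y=-4833746.0520, Z=-3694729.1892
→ Helmert⁻¹: X=-1893630.5398, Y=-4833927.7584, Z=-3694537.2869
→ geod (Bowring, a=6378137.000): φ=-35.61906100°, λ=-111.39213900°, h=1069.5270 m

φ=-35.619061°, λ=-111.392139°, h=1069.527 m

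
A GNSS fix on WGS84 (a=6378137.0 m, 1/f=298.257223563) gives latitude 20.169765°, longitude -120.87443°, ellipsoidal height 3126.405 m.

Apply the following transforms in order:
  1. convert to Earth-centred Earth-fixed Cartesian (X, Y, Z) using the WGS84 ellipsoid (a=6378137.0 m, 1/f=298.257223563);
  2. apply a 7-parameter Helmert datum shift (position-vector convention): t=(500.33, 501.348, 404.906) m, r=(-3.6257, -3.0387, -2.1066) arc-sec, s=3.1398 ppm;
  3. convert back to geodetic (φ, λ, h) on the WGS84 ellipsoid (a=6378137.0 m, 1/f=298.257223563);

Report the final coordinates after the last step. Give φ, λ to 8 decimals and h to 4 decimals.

start: φ=20.169765°, λ=-120.874430°, h=3126.405 m
→ ECEF (a=6378137.000, f=1/298.257223563): X=-3075006.9931, Y=-5143169.7654, Z=2186425.7160
→ Helmert 7p (PV): X=-3074601.0564, Y=-5142614.7277, Z=2186882.5920
→ geod (Bowring, a=6378137.000): φ=20.17576886°, λ=-120.87382190°, h=2641.2659 m

φ=20.17576886°, λ=-120.87382190°, h=2641.2659 m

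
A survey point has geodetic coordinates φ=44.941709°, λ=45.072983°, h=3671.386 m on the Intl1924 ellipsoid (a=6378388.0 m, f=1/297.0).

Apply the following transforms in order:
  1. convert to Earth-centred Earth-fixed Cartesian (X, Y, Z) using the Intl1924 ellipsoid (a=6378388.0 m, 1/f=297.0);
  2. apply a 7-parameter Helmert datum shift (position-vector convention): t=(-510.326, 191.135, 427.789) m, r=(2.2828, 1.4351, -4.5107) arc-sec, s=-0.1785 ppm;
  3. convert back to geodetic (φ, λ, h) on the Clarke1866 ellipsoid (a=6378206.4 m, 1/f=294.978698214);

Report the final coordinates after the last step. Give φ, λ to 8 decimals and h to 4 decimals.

φ=44.94734695°, λ=45.07729073°, h=4067.8251 m

start: φ=44.941709°, λ=45.072983°, h=3671.386 m
→ ECEF (a=6378388.000, f=1/297.0): X=3195564.2363, Y=3203715.6027, Z=4485439.3776
→ Helmert 7p (PV): X=3195154.6080, Y=3203786.6419, Z=4485879.5892
→ geod (Bowring, a=6378206.400): φ=44.94734695°, λ=45.07729073°, h=4067.8251 m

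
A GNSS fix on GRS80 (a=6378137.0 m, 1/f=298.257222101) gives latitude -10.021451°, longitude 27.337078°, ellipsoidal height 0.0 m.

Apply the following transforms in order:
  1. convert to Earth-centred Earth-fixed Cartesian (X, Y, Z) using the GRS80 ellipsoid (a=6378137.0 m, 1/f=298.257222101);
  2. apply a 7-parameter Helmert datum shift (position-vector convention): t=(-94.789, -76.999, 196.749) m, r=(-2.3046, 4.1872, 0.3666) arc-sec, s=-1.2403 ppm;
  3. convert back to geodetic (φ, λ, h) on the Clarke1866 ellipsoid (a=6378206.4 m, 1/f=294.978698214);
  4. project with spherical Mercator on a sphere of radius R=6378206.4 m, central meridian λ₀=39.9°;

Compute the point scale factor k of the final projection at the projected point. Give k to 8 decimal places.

1.01549531

start: φ=-10.021451°, λ=27.337078°, h=0.000 m
→ ECEF (a=6378137.000, f=1/298.257222101): X=5579948.3931, Y=2884600.5811, Z=-1102585.0734
→ Helmert 7p (PV): X=5579819.1738, Y=2884517.6025, Z=-1102532.4599
→ geod (Bowring, a=6378206.400): φ=-10.02195803°, λ=27.33694691°, h=-221.9355 m
→ into merc (λ₀=39.9°): φ=-10.02195803°, λ−λ₀=-12.56305309°
scale k = 1.01549531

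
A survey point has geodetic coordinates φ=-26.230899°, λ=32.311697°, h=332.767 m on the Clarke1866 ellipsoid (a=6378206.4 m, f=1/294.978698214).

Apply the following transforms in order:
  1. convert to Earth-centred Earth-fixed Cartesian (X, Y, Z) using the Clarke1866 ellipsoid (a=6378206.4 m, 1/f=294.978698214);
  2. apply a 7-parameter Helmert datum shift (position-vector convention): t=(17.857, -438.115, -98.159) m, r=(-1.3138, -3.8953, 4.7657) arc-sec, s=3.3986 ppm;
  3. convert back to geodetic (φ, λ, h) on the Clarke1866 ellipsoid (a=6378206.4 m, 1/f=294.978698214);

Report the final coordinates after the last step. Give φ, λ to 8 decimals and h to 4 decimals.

start: φ=-26.230899°, λ=32.311697°, h=332.767 m
→ ECEF (a=6378206.400, f=1/294.978698214): X=4838891.9465, Y=3060403.3432, Z=-2802019.9486
→ Helmert 7p (PV): X=4838908.4550, Y=3060069.5837, Z=-2802055.7412
→ geod (Bowring, a=6378206.400): φ=-26.23184483°, λ=32.30878581°, h=201.0790 m

φ=-26.23184483°, λ=32.30878581°, h=201.0790 m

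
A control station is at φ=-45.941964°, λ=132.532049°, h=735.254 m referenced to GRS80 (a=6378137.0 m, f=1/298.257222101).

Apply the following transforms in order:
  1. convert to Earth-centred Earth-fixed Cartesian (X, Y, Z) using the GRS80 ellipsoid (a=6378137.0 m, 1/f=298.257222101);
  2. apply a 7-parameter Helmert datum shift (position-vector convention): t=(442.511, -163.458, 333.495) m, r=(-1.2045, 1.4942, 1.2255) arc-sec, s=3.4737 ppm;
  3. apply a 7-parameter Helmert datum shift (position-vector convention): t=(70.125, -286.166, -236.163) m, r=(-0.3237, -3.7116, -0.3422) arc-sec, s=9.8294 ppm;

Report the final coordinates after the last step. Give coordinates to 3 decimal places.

X=-3003288.761 m, Y=3273936.867 m, Z=-4561312.396 m

start: φ=-45.941964°, λ=132.532049°, h=735.254 m
→ ECEF (a=6378137.000, f=1/298.257222101): X=-3003796.4480, Y=3274389.5917, Z=-4561292.5072
→ Helmert 7p (PV): X=-3003416.8683, Y=3274193.0250, Z=-4560972.2181
→ Helmert 7p (PV): X=-3003288.7605, Y=3273936.8674, Z=-4561312.3961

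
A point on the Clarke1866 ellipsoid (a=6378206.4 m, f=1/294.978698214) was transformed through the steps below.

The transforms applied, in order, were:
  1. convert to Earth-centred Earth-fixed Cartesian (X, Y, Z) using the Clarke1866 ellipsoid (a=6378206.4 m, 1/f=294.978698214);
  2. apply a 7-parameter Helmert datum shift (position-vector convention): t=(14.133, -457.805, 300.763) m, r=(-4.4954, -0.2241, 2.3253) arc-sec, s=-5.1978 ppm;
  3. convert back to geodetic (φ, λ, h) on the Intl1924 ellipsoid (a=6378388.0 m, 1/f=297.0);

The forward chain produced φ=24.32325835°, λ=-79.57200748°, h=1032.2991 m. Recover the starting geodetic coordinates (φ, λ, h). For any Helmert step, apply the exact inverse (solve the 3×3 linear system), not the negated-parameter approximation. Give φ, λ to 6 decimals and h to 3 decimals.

start: φ=24.323258°, λ=-79.572007°, h=1032.299 m
→ ECEF (a=6378388.000, f=1/297.0): X=1052780.1091, Y=-5720405.8418, Z=2611410.8458
→ Helmert⁻¹: X=1052709.8007, Y=-5720046.5406, Z=2610997.8467
→ geod (Bowring, a=6378206.400): φ=24.32221300°, λ=-79.57204800°, h=734.9870 m

φ=24.322213°, λ=-79.572048°, h=734.987 m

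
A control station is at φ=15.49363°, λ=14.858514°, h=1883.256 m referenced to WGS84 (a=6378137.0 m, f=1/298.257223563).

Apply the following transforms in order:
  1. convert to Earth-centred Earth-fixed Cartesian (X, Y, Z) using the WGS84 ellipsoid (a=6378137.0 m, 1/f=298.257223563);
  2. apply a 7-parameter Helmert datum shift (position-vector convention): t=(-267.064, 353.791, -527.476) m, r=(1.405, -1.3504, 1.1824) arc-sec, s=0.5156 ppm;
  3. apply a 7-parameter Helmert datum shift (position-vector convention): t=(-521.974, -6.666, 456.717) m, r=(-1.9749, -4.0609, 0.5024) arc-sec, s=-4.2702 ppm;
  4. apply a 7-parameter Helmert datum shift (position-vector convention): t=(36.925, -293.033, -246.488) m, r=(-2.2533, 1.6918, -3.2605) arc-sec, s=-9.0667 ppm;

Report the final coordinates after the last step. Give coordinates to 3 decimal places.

start: φ=15.493630°, λ=14.858514°, h=1883.256 m
→ ECEF (a=6378137.000, f=1/298.257223563): X=5944008.3132, Y=1576970.6432, Z=1693301.2200
→ Helmert 7p (PV): X=5943724.1881, Y=1577347.7868, Z=1692824.2738
→ Helmert 7p (PV): X=5943139.6635, Y=1577365.0703, Z=1693375.6780
→ Helmert 7p (PV): X=5943161.5266, Y=1576982.2902, Z=1693047.8596

X=5943161.527 m, Y=1576982.290 m, Z=1693047.860 m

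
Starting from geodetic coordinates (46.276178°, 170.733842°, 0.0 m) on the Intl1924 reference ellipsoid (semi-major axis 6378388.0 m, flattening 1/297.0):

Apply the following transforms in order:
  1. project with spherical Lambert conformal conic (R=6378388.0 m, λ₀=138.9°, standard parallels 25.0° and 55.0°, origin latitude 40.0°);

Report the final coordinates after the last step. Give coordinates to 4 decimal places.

start: φ=46.276178°, λ=170.733842°, h=0.000 m
→ lcc (R=6378388.0, λ₀=138.9°): E=2326228.7159, N=1100750.0923

E=2326228.7159 m, N=1100750.0923 m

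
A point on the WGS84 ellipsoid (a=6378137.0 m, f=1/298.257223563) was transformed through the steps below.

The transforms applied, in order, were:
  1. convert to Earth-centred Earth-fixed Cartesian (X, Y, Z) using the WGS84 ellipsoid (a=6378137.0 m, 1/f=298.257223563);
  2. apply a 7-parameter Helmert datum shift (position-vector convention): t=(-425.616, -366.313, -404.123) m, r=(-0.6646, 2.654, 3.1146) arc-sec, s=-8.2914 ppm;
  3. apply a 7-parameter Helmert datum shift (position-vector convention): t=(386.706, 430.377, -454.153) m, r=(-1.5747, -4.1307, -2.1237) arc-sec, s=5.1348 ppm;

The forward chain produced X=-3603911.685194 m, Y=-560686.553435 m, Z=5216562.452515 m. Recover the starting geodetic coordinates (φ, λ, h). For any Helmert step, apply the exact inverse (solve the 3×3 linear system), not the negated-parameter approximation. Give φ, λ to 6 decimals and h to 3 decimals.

φ=55.225289°, λ=-171.155191°, h=2104.059 m

start: X=-3603911.6852, Y=-560686.5534, Z=5216562.4525 m
→ Helmert⁻¹: X=-3604169.6281, Y=-561190.9866, Z=5217057.7108
→ Helmert⁻¹: X=-3603849.4932, Y=-560791.7165, Z=5217456.9167
→ geod (Bowring, a=6378137.000): φ=55.22528900°, λ=-171.15519100°, h=2104.0590 m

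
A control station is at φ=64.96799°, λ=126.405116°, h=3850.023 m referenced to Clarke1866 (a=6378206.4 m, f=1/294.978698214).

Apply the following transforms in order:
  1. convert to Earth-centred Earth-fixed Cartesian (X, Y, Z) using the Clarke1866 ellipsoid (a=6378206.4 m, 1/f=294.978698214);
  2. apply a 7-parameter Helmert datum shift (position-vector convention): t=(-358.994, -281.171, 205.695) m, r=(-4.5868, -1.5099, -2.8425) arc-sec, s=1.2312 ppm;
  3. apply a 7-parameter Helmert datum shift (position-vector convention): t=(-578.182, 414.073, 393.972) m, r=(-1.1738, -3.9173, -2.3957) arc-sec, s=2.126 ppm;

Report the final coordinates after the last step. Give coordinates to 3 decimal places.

X=-1608172.775 m, Y=2179797.964 m, Z=5760013.566 m

start: φ=64.967990°, λ=126.405116°, h=3850.023 m
→ ECEF (a=6378206.400, f=1/294.978698214): X=-1607134.0035, Y=2179456.0736, Z=5759497.7242
→ Helmert 7p (PV): X=-1607507.1021, Y=2179327.8102, Z=5759650.2801
→ Helmert 7p (PV): X=-1608172.7747, Y=2179797.9640, Z=5760013.5659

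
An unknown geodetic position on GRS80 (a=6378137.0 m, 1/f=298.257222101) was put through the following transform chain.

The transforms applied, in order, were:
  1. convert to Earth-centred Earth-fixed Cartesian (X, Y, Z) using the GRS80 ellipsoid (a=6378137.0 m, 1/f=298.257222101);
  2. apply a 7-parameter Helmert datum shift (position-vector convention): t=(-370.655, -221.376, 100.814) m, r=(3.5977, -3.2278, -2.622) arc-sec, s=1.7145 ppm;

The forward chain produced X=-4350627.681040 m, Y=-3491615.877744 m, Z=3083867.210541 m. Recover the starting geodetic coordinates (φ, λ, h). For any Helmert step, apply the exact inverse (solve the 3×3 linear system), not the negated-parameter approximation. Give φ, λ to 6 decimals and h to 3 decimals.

φ=29.100139°, λ=-141.249840°, h=588.330 m

start: X=-4350627.6810, Y=-3491615.8777, Z=3083867.2105 m
→ Helmert⁻¹: X=-4350156.9264, Y=-3491390.0245, Z=3083890.0816
→ geod (Bowring, a=6378137.000): φ=29.10013900°, λ=-141.24984000°, h=588.3300 m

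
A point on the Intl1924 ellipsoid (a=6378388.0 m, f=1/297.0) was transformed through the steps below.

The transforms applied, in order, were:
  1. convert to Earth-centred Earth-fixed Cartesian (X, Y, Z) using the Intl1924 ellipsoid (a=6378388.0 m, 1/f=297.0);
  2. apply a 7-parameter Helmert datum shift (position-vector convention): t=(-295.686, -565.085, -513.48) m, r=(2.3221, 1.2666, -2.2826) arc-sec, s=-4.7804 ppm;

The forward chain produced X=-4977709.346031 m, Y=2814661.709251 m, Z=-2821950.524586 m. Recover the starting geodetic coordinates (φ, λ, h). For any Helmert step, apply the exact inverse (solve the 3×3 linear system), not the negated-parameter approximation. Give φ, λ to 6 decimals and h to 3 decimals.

start: X=-4977709.3460, Y=2814661.7093, Z=-2821950.5246 m
→ Helmert⁻¹: X=-4977451.2817, Y=2815153.4058, Z=-2821512.7896
→ geod (Bowring, a=6378388.000): φ=-26.41577800°, λ=150.50831100°, h=2435.1950 m

φ=-26.415778°, λ=150.508311°, h=2435.195 m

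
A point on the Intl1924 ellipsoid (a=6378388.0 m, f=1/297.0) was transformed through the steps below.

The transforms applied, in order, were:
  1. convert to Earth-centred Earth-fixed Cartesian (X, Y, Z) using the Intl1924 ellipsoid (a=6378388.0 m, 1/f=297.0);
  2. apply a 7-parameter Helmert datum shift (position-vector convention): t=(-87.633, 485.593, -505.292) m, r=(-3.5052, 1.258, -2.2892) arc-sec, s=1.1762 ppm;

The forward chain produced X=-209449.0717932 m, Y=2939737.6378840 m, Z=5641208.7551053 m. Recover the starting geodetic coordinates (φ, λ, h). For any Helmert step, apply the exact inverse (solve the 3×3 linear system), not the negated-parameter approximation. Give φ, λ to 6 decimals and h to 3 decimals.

start: X=-209449.0718, Y=2939737.6379, Z=5641208.7551 m
→ Helmert⁻¹: X=-209428.2211, Y=2939150.3892, Z=5641756.0810
→ geod (Bowring, a=6378388.000): φ=62.58083000°, λ=94.07570400°, h=3397.6770 m

φ=62.580830°, λ=94.075704°, h=3397.677 m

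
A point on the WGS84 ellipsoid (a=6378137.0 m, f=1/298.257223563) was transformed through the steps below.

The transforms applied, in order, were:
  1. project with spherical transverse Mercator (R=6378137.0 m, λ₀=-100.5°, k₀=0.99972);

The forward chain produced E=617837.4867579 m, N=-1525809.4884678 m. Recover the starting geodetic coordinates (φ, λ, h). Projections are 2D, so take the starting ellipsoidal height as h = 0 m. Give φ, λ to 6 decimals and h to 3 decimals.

start: E=617837.4868, N=-1525809.4885 m
→ tm⁻¹: φ=-13.64506500°, λ=-94.79546600°

φ=-13.645065°, λ=-94.795466°, h=0.000 m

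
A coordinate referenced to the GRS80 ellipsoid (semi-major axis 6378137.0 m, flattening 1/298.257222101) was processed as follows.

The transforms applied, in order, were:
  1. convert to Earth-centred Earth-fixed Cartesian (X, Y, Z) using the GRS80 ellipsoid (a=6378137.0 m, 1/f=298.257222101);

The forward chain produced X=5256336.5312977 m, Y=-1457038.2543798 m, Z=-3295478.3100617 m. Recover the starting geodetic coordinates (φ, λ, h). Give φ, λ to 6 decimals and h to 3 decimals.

start: X=5256336.5313, Y=-1457038.2544, Z=-3295478.3101 m
→ geod (Bowring, a=6378137.000): φ=-31.30976200°, λ=-15.49318900°, h=373.7440 m

φ=-31.309762°, λ=-15.493189°, h=373.744 m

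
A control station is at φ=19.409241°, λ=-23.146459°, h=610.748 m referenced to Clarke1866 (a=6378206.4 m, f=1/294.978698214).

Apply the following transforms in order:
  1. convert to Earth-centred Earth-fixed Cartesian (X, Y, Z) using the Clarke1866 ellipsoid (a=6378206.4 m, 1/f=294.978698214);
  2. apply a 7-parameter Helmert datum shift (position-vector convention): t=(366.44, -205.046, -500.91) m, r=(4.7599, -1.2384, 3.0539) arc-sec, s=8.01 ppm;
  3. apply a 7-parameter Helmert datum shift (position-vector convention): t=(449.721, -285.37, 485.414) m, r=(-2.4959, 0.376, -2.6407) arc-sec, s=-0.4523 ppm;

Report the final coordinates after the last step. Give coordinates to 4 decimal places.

X=5534931.4925 m, Y=-2366310.0756 m, Z=2106203.7385 m

start: φ=19.409241°, λ=-23.146459°, h=610.748 m
→ ECEF (a=6378206.400, f=1/294.978698214): X=5534077.5768, Y=-2365789.7365, Z=2106206.1441
→ Helmert 7p (PV): X=5534510.7266, Y=-2365980.4003, Z=2105700.7363
→ Helmert 7p (PV): X=5534931.4925, Y=-2366310.0756, Z=2106203.7385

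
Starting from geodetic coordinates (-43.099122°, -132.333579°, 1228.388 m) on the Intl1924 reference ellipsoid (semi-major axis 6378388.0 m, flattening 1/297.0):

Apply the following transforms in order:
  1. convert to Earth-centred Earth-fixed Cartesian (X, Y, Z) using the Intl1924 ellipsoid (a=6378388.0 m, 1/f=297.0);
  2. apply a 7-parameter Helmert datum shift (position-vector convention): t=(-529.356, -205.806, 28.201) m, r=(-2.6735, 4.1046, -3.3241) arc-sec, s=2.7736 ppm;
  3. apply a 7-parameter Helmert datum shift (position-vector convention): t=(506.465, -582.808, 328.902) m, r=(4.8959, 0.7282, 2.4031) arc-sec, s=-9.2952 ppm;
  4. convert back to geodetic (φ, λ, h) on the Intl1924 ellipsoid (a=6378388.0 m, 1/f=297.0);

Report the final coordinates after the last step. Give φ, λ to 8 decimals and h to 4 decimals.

φ=-43.09264944°, λ=-132.32882981°, h=1379.6674 m

start: φ=-43.099122°, λ=-132.333579°, h=1228.388 m
→ ECEF (a=6378388.000, f=1/297.0): X=-3141993.8213, Y=-3448943.3316, Z=-4336463.9669
→ Helmert 7p (PV): X=-3142673.7686, Y=-3449164.2753, Z=-4336340.5651
→ Helmert 7p (PV): X=-3142113.2164, Y=-3449648.7098, Z=-4336042.1297
→ geod (Bowring, a=6378388.000): φ=-43.09264944°, λ=-132.32882981°, h=1379.6674 m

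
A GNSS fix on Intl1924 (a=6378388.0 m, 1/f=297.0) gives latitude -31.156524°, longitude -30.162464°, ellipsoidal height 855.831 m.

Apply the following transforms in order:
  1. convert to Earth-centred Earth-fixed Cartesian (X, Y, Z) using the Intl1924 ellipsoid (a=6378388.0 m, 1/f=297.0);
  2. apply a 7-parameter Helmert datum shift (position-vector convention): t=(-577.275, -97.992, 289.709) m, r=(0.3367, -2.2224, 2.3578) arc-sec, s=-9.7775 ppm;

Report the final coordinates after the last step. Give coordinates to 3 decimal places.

X=4723641.260 m, Y=-2745418.926 m, Z=-3280879.210 m

start: φ=-31.156524°, λ=-30.162464°, h=855.831 m
→ ECEF (a=6378388.000, f=1/297.0): X=4724197.9897, Y=-2745407.1345, Z=-3281247.4206
→ Helmert 7p (PV): X=4723641.2596, Y=-2745418.9257, Z=-3280879.2103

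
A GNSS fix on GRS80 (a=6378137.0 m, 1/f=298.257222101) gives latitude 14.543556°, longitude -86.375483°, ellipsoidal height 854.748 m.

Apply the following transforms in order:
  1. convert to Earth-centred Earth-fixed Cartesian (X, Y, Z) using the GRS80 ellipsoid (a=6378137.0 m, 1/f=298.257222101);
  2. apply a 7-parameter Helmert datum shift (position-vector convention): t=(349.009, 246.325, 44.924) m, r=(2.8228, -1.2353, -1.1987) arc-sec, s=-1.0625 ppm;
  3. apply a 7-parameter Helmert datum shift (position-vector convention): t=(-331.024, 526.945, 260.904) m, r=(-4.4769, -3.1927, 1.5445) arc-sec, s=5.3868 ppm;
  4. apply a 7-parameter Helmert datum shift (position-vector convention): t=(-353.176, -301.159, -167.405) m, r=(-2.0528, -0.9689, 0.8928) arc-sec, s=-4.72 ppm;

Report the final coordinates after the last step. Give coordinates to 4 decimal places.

X=390085.0034 m, Y=-6163034.6641 m, Z=1591738.9466 m

start: φ=14.543556°, λ=-86.375483°, h=854.748 m
→ ECEF (a=6378137.000, f=1/298.257222101): X=390424.9828, Y=-6163540.1627, Z=1591480.1788
→ Helmert 7p (PV): X=390728.2267, Y=-6163311.3378, Z=1591441.4001
→ Helmert 7p (PV): X=390420.8247, Y=-6162780.1257, Z=1591850.6979
→ Helmert 7p (PV): X=390085.0034, Y=-6163034.6641, Z=1591738.9466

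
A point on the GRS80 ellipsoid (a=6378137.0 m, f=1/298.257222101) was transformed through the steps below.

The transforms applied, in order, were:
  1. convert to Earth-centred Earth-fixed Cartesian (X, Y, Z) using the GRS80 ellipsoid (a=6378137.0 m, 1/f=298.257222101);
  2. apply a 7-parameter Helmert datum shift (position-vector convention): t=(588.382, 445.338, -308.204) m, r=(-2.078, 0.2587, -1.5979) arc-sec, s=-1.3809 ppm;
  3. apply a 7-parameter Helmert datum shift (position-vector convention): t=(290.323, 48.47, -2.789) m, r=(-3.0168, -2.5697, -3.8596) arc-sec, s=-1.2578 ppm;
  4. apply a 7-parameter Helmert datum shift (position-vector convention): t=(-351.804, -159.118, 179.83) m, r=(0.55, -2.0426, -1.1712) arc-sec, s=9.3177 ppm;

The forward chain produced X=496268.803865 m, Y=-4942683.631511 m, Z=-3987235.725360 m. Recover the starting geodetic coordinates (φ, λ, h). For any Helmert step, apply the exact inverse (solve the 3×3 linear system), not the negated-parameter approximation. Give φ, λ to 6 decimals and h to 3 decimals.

start: X=496268.8039, Y=-4942683.6315, Z=-3987235.7254 m
→ Helmert⁻¹: X=496604.5585, Y=-4942486.2734, Z=-3987370.1409
→ Helmert⁻¹: X=496357.6660, Y=-4942473.3525, Z=-3987450.8389
→ Helmert⁻¹: X=495813.2611, Y=-4942881.5064, Z=-3987197.3156
→ geod (Bowring, a=6378137.000): φ=-38.93945100°, λ=-84.27190400°, h=169.2590 m

φ=-38.939451°, λ=-84.271904°, h=169.259 m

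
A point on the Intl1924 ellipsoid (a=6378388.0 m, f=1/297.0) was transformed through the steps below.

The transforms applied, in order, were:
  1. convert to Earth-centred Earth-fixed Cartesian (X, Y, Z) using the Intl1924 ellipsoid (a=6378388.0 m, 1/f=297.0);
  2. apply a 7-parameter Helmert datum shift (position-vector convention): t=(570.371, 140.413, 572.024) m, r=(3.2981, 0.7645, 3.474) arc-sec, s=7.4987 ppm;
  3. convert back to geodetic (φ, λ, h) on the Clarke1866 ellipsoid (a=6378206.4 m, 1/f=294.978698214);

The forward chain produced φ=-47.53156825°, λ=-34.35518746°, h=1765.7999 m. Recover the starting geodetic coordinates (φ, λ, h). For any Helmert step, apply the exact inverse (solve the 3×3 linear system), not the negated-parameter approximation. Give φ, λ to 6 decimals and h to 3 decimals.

φ=-47.535635°, λ=-34.362656°, h=1614.134 m

start: φ=-47.531568°, λ=-34.355187°, h=1765.800 m
→ ECEF (a=6378206.400, f=1/294.978698214): X=3562771.2724, Y=-2435389.6332, Z=-4682966.5429
→ Helmert⁻¹: X=3562150.5262, Y=-2435646.6650, Z=-4683451.2989
→ geod (Bowring, a=6378388.000): φ=-47.53563500°, λ=-34.36265600°, h=1614.1340 m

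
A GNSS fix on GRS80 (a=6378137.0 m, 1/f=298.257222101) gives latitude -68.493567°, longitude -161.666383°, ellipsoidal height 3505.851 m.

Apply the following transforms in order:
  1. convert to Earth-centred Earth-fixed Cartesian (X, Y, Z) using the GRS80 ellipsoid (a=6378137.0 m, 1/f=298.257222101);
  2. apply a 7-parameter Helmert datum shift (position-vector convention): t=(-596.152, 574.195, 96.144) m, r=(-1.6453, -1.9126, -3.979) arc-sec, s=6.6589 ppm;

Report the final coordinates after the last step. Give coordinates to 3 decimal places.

start: φ=-68.493567°, λ=-161.666383°, h=3505.851 m
→ ECEF (a=6378137.000, f=1/298.257222101): X=-2227252.6496, Y=-738043.3895, Z=-5914757.5032
→ Helmert 7p (PV): X=-2227823.0249, Y=-737478.3236, Z=-5914715.5103

X=-2227823.025 m, Y=-737478.324 m, Z=-5914715.510 m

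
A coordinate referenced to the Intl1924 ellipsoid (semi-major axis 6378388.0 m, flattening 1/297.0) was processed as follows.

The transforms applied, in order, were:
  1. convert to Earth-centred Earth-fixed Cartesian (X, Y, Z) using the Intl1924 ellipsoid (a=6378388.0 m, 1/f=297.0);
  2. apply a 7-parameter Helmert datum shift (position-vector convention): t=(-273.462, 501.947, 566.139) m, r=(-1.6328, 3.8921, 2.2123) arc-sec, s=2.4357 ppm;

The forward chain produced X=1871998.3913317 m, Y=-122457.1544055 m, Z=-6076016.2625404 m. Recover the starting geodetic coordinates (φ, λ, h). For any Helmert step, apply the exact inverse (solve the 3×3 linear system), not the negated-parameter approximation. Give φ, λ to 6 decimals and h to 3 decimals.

start: X=1871998.3913, Y=-122457.1544, Z=-6076016.2625 m
→ Helmert⁻¹: X=1872380.6353, Y=-122930.7821, Z=-6076533.2432
→ geod (Bowring, a=6378388.000): φ=-72.94813500°, λ=-3.75635200°, h=879.3950 m

φ=-72.948135°, λ=-3.756352°, h=879.395 m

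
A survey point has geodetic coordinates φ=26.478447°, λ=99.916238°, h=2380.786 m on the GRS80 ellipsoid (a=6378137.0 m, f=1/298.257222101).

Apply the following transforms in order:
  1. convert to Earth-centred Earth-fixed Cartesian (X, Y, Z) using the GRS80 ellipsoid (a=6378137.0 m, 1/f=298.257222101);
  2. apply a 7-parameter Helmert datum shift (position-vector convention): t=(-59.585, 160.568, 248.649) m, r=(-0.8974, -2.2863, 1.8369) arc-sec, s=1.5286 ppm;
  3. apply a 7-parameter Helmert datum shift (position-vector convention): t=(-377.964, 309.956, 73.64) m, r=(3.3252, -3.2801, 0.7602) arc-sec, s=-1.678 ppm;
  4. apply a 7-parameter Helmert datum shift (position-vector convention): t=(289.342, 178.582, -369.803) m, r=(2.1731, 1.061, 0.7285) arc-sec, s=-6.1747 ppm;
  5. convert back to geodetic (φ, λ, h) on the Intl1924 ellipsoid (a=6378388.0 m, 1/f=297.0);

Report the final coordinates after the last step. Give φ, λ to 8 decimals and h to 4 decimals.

φ=26.47709392°, λ=99.91822344°, h=2681.8795 m

start: φ=26.478447°, λ=99.916238°, h=2380.786 m
→ ECEF (a=6378137.000, f=1/298.257222101): X=-984173.3755, Y=5629638.5876, Z=2827669.0957
→ Helmert 7p (PV): X=-984315.9428, Y=5629811.2989, Z=2827886.6651
→ Helmert 7p (PV): X=-984757.9741, Y=5630062.5919, Z=2828030.6652
→ Helmert 7p (PV): X=-984467.8890, Y=5630173.1375, Z=2827707.7805
→ geod (Bowring, a=6378388.000): φ=26.47709392°, λ=99.91822344°, h=2681.8795 m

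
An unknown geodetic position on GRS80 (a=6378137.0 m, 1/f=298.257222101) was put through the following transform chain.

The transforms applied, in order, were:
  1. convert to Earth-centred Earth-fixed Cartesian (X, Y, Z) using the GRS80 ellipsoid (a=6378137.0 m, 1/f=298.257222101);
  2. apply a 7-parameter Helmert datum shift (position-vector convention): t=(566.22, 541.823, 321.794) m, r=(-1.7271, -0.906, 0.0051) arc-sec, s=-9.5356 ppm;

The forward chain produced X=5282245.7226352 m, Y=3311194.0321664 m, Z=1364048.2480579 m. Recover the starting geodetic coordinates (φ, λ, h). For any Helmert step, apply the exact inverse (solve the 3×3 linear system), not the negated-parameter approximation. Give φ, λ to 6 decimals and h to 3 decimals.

φ=12.420971°, λ=32.080110°, h=3838.344 m

start: X=5282245.7226, Y=3311194.0322, Z=1364048.2481 m
→ Helmert⁻¹: X=5281735.9391, Y=3310672.2290, Z=1363743.9795
→ geod (Bowring, a=6378137.000): φ=12.42097100°, λ=32.08011000°, h=3838.3440 m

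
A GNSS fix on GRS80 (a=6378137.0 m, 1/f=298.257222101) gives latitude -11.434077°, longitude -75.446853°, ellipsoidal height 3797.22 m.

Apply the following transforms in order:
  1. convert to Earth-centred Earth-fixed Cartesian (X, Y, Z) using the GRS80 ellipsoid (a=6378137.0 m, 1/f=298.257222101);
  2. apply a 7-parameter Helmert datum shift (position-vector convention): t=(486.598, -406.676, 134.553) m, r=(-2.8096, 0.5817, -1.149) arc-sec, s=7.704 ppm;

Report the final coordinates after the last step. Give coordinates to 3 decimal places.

start: φ=-11.434077°, λ=-75.446853°, h=3797.220 m
→ ECEF (a=6378137.000, f=1/298.257222101): X=1572019.2459, Y=-6055370.2597, Z=-1256857.5699
→ Helmert 7p (PV): X=1572480.6784, Y=-6055849.4635, Z=-1256654.6504

X=1572480.678 m, Y=-6055849.464 m, Z=-1256654.650 m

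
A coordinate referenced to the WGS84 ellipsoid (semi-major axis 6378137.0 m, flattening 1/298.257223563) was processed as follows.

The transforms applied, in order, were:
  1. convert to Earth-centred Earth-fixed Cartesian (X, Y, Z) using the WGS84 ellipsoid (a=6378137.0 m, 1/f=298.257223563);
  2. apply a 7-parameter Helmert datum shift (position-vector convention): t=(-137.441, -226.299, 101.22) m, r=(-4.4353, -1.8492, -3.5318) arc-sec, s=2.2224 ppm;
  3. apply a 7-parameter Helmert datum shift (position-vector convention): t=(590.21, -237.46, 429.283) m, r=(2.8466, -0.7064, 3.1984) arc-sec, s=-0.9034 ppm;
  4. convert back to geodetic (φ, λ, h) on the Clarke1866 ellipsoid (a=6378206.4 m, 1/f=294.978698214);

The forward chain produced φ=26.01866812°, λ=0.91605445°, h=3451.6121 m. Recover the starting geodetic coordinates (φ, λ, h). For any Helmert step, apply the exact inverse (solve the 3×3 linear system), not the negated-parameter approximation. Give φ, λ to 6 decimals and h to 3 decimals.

φ=26.013735°, λ=0.920630°, h=2833.892 m

start: φ=26.018668°, λ=0.916054°, h=3451.612 m
→ ECEF (a=6378206.400, f=1/294.978698214): X=5737887.3646, Y=91746.1147, Z=2782276.9897
→ Helmert⁻¹: X=5737313.2902, Y=91933.0846, Z=2781829.3024
→ Helmert⁻¹: X=5737461.3398, Y=92197.6052, Z=2781672.4454
→ geod (Bowring, a=6378137.000): φ=26.01373500°, λ=0.92063000°, h=2833.8920 m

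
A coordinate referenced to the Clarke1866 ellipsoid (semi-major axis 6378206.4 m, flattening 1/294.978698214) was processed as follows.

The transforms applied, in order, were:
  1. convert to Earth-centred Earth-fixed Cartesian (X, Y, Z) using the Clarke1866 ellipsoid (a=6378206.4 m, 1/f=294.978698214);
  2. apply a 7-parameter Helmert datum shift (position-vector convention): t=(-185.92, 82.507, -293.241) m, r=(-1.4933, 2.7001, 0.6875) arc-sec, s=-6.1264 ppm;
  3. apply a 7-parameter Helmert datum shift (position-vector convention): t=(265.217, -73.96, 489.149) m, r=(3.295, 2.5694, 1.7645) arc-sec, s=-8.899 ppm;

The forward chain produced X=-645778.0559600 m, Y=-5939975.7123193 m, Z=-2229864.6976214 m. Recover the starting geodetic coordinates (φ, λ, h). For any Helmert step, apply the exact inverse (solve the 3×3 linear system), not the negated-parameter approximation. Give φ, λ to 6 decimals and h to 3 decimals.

start: X=-645778.0560, Y=-5939975.7123, Z=-2229864.6976 m
→ Helmert⁻¹: X=-646072.0537, Y=-5939984.7131, Z=-2230286.8538
→ Helmert⁻¹: X=-645880.6971, Y=-5940085.3138, Z=-2230058.7341
→ geod (Bowring, a=6378206.400): φ=-20.59462200°, λ=-96.20553800°, h=2139.7470 m

φ=-20.594622°, λ=-96.205538°, h=2139.747 m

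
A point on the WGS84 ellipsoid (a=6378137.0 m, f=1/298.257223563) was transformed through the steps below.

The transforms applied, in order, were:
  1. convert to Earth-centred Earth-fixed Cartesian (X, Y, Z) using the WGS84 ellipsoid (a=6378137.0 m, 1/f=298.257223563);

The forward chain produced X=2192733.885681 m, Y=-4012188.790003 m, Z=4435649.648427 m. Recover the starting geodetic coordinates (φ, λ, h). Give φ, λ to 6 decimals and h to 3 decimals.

start: X=2192733.8857, Y=-4012188.7900, Z=4435649.6484 m
→ geod (Bowring, a=6378137.000): φ=44.32329600°, λ=-61.34259600°, h=2558.4650 m

φ=44.323296°, λ=-61.342596°, h=2558.465 m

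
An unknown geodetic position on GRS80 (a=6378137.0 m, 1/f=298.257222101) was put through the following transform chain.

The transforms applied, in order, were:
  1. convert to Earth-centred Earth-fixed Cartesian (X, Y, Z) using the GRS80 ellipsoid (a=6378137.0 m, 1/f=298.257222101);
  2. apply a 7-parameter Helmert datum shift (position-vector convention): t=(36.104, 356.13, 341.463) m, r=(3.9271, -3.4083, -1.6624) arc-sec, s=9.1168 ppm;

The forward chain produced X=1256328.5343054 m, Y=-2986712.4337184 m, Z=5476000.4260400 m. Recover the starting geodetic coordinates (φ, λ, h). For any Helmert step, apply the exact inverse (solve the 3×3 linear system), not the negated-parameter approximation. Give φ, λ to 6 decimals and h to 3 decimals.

start: X=1256328.5343, Y=-2986712.4337, Z=5476000.4260 m
→ Helmert⁻¹: X=1256395.5293, Y=-2986926.9540, Z=5475645.1509
→ geod (Bowring, a=6378137.000): φ=59.55193600°, λ=-67.18684500°, h=343.1860 m

φ=59.551936°, λ=-67.186845°, h=343.186 m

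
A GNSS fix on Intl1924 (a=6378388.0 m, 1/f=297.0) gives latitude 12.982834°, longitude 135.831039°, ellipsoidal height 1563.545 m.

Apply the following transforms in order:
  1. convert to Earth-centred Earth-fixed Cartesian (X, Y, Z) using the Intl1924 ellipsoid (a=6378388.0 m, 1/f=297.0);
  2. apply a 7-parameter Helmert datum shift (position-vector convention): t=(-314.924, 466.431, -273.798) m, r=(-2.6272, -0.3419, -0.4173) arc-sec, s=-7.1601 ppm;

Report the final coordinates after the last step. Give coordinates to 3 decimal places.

X=-4460315.826 m, Y=4332962.652 m, Z=1423575.925 m

start: φ=12.982834°, λ=135.831039°, h=1563.545 m
→ ECEF (a=6378388.000, f=1/297.0): X=-4460039.2412, Y=4332500.0822, Z=1423922.4938
→ Helmert 7p (PV): X=-4460315.8259, Y=4332962.6516, Z=1423575.9248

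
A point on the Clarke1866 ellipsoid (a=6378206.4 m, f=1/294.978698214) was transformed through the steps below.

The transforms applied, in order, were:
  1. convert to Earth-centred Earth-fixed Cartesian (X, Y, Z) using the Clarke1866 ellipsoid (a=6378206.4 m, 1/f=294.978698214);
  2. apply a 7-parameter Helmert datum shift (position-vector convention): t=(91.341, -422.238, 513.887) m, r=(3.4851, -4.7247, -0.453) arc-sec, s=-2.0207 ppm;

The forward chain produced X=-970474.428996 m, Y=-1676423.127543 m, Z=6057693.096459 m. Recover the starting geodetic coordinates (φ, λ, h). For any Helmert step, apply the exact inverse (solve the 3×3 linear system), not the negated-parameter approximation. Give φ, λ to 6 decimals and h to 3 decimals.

start: X=-970474.4290, Y=-1676423.1275, Z=6057693.0965 m
→ Helmert⁻¹: X=-970425.3035, Y=-1675904.0629, Z=6057241.9943
→ geod (Bowring, a=6378206.400): φ=72.38270400°, λ=-120.07280900°, h=709.4960 m

φ=72.382704°, λ=-120.072809°, h=709.496 m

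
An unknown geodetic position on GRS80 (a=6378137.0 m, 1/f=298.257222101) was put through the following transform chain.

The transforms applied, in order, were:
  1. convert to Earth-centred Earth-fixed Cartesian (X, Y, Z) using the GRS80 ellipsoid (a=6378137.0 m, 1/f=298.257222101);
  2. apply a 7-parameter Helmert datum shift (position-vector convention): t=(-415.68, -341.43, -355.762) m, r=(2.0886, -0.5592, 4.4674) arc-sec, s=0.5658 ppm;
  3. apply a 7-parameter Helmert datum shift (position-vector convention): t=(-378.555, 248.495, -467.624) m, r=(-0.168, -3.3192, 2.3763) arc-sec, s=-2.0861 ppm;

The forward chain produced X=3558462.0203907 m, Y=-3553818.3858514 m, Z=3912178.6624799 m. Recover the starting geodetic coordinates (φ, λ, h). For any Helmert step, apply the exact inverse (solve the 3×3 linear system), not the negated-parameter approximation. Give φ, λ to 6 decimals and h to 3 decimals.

start: X=3558462.0204, Y=-3553818.3859, Z=3912178.6625 m
→ Helmert⁻¹: X=3558870.0150, Y=-3554118.4822, Z=3912594.2848
→ Helmert⁻¹: X=3559217.3191, Y=-3553812.5069, Z=3912974.1688
→ geod (Bowring, a=6378137.000): φ=38.06872100°, λ=-44.95646400°, h=2468.6800 m

φ=38.068721°, λ=-44.956464°, h=2468.680 m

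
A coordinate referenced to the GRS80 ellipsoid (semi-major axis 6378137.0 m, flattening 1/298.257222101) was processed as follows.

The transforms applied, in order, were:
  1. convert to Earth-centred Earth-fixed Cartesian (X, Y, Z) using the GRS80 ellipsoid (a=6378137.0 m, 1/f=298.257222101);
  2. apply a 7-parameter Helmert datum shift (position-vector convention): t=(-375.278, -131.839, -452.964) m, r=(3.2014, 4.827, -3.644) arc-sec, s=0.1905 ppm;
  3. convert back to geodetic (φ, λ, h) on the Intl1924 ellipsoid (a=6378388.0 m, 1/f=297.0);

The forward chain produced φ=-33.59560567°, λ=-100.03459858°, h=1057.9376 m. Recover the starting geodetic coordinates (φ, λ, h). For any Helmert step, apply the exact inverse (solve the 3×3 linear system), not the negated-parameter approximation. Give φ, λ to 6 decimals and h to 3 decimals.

start: φ=-33.595606°, λ=-100.034599°, h=1057.938 m
→ ECEF (a=6378388.000, f=1/297.0): X=-926853.9057, Y=-5237951.8343, Z=-3509810.7161
→ Helmert⁻¹: X=-926303.7910, Y=-5237889.8293, Z=-3509297.4645
→ geod (Bowring, a=6378137.000): φ=-33.59177600°, λ=-100.02888000°, h=866.3680 m

φ=-33.591776°, λ=-100.028880°, h=866.368 m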